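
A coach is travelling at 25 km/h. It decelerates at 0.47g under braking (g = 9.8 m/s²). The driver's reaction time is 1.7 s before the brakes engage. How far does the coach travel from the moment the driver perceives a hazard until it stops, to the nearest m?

25 km/h ÷ 3.6 = 6.9444 m/s.
a = 0.47 × 9.8 = 4.606 m/s².
Reaction distance = v·t_r = 6.9444 × 1.7 = 11.805 m.
Braking distance = v²/(2a) = 6.9444² / (2 × 4.606) = 48.225 / 9.212 = 5.235 m.
Total = 11.805 + 5.235 = 17.040 m.

Total stopping distance ≈ 17 m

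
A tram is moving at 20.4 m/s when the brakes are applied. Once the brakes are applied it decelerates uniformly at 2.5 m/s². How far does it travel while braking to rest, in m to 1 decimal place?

Braking distance ≈ 83.2 m

Braking distance = v²/(2a) = 20.4000² / (2 × 2.500) = 416.160 / 5.000 = 83.232 m.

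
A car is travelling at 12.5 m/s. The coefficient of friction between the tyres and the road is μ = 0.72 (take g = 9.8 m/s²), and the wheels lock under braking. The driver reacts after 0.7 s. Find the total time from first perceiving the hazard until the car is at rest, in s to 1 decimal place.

Total time ≈ 2.5 s

a = μg = 0.72 × 9.8 = 7.056 m/s².
Braking time = v/a = 12.5000 / 7.056 = 1.772 s.
Total = 0.7 + 1.772 = 2.472 s.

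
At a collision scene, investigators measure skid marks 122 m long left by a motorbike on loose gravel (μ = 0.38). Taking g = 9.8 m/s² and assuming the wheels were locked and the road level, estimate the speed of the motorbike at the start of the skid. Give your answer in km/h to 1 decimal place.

Deceleration a = μg = 0.38 × 9.8 = 3.724 m/s².
v = √(2a·d) = √(2 × 3.724 × 122) = √908.656 = 30.1439 m/s.
= 30.1439 × 3.6 = 108.518 km/h.

Initial speed ≈ 108.5 km/h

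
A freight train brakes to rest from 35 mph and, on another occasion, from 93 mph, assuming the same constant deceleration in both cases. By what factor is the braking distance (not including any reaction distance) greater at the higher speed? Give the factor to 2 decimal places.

Braking distance d = v²/(2a), so with a fixed, d ∝ v².
Factor = (93/35)² = 2.6571² = 7.0602.

Factor ≈ 7.06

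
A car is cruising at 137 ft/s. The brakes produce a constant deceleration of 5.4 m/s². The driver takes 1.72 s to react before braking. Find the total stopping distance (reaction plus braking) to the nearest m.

Total stopping distance ≈ 233 m

137 ft/s × 0.3048 = 41.7576 m/s.
Reaction distance = v·t_r = 41.7576 × 1.72 = 71.823 m.
Braking distance = v²/(2a) = 41.7576² / (2 × 5.400) = 1743.697 / 10.800 = 161.453 m.
Total = 71.823 + 161.453 = 233.276 m.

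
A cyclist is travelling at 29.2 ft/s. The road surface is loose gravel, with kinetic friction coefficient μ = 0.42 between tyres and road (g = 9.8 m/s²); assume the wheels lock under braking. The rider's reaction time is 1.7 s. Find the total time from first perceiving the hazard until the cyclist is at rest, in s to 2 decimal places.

Total time ≈ 3.86 s

29.2 ft/s × 0.3048 = 8.9002 m/s.
a = μg = 0.42 × 9.8 = 4.116 m/s².
Braking time = v/a = 8.9002 / 4.116 = 2.162 s.
Total = 1.7 + 2.162 = 3.862 s.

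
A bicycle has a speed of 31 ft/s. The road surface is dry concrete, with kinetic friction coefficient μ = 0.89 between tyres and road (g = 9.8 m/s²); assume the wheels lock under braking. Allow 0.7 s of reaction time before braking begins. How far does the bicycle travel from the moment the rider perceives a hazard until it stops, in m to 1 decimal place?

Total stopping distance ≈ 11.7 m

31 ft/s × 0.3048 = 9.4488 m/s.
a = μg = 0.89 × 9.8 = 8.722 m/s².
Reaction distance = v·t_r = 9.4488 × 0.7 = 6.614 m.
Braking distance = v²/(2a) = 9.4488² / (2 × 8.722) = 89.280 / 17.444 = 5.118 m.
Total = 6.614 + 5.118 = 11.732 m.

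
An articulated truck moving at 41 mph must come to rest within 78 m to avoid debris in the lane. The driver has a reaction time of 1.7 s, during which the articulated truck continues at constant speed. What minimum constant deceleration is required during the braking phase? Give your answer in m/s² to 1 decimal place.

Required deceleration ≈ 3.6 m/s²

41 mph × 0.44704 = 18.3286 m/s.
Distance covered during reaction = 18.3286 × 1.7 = 31.159 m.
Distance available for braking: 78 − 31.159 = 46.841 m.
v² = 2a·d ⇒ a = v²/(2d) = 18.3286² / (2 × 46.841) = 335.938 / 93.682 = 3.5859 m/s².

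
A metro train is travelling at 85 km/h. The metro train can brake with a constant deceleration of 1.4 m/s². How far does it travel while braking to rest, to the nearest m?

85 km/h ÷ 3.6 = 23.6111 m/s.
Braking distance = v²/(2a) = 23.6111² / (2 × 1.400) = 557.484 / 2.800 = 199.101 m.

Braking distance ≈ 199 m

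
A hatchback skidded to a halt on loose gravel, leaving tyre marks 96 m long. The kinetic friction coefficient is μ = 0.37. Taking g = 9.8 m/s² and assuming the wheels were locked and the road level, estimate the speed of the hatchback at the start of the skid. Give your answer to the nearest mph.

Initial speed ≈ 59 mph

Deceleration a = μg = 0.37 × 9.8 = 3.626 m/s².
v = √(2a·d) = √(2 × 3.626 × 96) = √696.192 = 26.3855 m/s.
= 26.3855 ÷ 0.44704 = 59.023 mph.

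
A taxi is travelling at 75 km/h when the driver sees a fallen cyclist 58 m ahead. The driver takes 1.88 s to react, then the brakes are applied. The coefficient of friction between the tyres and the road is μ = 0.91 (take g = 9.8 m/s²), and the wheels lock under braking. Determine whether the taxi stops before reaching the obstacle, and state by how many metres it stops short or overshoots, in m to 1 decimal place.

No — it overshoots by 5.5 m

75 km/h ÷ 3.6 = 20.8333 m/s.
a = μg = 0.91 × 9.8 = 8.918 m/s².
Reaction distance = 20.8333 × 1.88 = 39.167 m.
Braking distance = v²/(2a) = 434.026 / 17.836 = 24.334 m.
Total stopping distance = 39.167 + 24.334 = 63.501 m, vs 58 m available — it cannot stop in time and overshoots by 63.501 − 58 = 5.501 m.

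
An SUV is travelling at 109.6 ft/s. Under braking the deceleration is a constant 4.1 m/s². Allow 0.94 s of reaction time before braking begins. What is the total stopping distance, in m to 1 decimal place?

109.6 ft/s × 0.3048 = 33.4061 m/s.
Reaction distance = v·t_r = 33.4061 × 0.94 = 31.402 m.
Braking distance = v²/(2a) = 33.4061² / (2 × 4.100) = 1115.968 / 8.200 = 136.094 m.
Total = 31.402 + 136.094 = 167.496 m.

Total stopping distance ≈ 167.5 m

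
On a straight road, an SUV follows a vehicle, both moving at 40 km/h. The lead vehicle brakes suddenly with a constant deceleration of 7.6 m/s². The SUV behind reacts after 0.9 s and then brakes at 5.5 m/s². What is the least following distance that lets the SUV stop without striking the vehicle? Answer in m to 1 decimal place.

Minimum gap ≈ 13.1 m

40 km/h ÷ 3.6 = 11.1111 m/s.
Leader travels v²/(2a_L) = 123.457 / 15.200 = 8.122 m before stopping.
Follower covers v·t_r = 11.1111 × 0.9 = 10.000 m while reacting, then v²/(2a_F) = 123.457 / 11.000 = 11.223 m while braking, for a total of 10.000 + 11.223 = 21.223 m.
Since a_F ≤ a_L and the follower starts braking later, the follower is never slower than the leader, so the closest approach is when both have stopped.
Minimum gap = 21.223 − 8.122 = 13.101 m.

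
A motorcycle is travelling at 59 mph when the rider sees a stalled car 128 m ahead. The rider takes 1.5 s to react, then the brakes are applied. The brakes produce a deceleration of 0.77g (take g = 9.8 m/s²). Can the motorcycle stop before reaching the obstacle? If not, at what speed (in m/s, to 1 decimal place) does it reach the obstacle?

59 mph × 0.44704 = 26.3754 m/s.
a = 0.77 × 9.8 = 7.546 m/s².
Reaction distance = 26.3754 × 1.5 = 39.563 m.
Braking distance = v²/(2a) = 695.662 / 15.092 = 46.095 m.
Total stopping distance = 39.563 + 46.095 = 85.658 m, vs 128 m available — it stops with 128 − 85.658 = 42.342 m to spare.

Yes — it stops about 42.3 m short of the obstacle, so it never reaches it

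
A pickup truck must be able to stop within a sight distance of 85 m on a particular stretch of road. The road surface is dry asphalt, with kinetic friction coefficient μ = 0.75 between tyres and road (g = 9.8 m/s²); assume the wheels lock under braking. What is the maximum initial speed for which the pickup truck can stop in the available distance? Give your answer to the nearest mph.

Maximum speed ≈ 79 mph

a = μg = 0.75 × 9.8 = 7.350 m/s².
v²/(2a) = d ⇒ v = √(2 × 7.350 × 85) = √1249.50 = 35.3483 m/s.
35.3483 m/s ÷ 0.44704 = 79.072 mph.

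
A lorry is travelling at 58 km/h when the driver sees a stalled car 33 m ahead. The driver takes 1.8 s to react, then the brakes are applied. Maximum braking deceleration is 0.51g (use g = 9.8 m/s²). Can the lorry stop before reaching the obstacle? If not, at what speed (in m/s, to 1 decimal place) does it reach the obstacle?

58 km/h ÷ 3.6 = 16.1111 m/s.
a = 0.51 × 9.8 = 4.998 m/s².
Reaction distance = 16.1111 × 1.8 = 29.000 m.
Braking distance needed to stop: v²/(2a) = 259.568 / 9.996 = 25.967 m, so total needed = 29.000 + 25.967 = 54.967 m > 33 m — it cannot stop.
Distance remaining when braking begins: 33 − 29.000 = 4.000 m.
v² = v₀² − 2a·d = 259.568 − 2 × 4.998 × 4.000 = 219.584 m²/s².
v = √219.584 = 14.818 m/s.

No — it strikes the obstacle at 14.8 m/s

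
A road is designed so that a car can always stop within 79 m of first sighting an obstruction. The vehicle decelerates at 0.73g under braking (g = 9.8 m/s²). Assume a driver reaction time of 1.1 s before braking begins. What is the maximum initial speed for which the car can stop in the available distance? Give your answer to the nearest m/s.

Maximum speed ≈ 27 m/s

a = 0.73 × 9.8 = 7.154 m/s².
Stopping distance: v·t_r + v²/(2a) = 79 with t_r = 1.1 s and a = 7.154 m/s².
So v² + 15.739 v − 1130.33 = 0.
Positive root: v = −a·t_r + √((a·t_r)² + 2a·d) = −7.869 + √(61.921 + 1130.33) = 26.6600 m/s.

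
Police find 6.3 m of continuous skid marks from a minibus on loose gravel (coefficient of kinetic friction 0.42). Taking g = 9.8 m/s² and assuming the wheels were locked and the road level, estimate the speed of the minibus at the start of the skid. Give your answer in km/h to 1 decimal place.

Initial speed ≈ 25.9 km/h

Deceleration a = μg = 0.42 × 9.8 = 4.116 m/s².
v = √(2a·d) = √(2 × 4.116 × 6.3) = √51.862 = 7.2015 m/s.
= 7.2015 × 3.6 = 25.925 km/h.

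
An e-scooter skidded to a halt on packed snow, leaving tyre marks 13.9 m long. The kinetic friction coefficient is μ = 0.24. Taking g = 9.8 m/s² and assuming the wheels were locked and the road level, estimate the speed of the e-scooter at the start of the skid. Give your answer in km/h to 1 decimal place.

Deceleration a = μg = 0.24 × 9.8 = 2.352 m/s².
v = √(2a·d) = √(2 × 2.352 × 13.9) = √65.386 = 8.0862 m/s.
= 8.0862 × 3.6 = 29.110 km/h.

Initial speed ≈ 29.1 km/h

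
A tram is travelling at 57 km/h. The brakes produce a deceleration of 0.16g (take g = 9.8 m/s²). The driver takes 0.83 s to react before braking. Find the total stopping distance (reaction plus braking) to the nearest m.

Total stopping distance ≈ 93 m

57 km/h ÷ 3.6 = 15.8333 m/s.
a = 0.16 × 9.8 = 1.568 m/s².
Reaction distance = v·t_r = 15.8333 × 0.83 = 13.142 m.
Braking distance = v²/(2a) = 15.8333² / (2 × 1.568) = 250.693 / 3.136 = 79.940 m.
Total = 13.142 + 79.940 = 93.082 m.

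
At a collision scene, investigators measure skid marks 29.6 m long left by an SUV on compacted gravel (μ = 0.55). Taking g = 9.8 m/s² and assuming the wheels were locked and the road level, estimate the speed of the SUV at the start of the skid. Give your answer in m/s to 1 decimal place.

Deceleration a = μg = 0.55 × 9.8 = 5.390 m/s².
v = √(2a·d) = √(2 × 5.390 × 29.6) = √319.088 = 17.8630 m/s.

Initial speed ≈ 17.9 m/s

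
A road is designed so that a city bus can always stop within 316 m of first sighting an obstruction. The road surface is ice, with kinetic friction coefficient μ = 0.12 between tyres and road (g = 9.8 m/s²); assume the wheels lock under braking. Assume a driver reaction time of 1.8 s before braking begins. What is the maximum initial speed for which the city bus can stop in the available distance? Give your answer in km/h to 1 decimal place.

Maximum speed ≈ 90.8 km/h

a = μg = 0.12 × 9.8 = 1.176 m/s².
Stopping distance: v·t_r + v²/(2a) = 316 with t_r = 1.8 s and a = 1.176 m/s².
So v² + 4.234 v − 743.23 = 0.
Positive root: v = −a·t_r + √((a·t_r)² + 2a·d) = −2.117 + √(4.482 + 743.23) = 25.2273 m/s.
25.2273 m/s × 3.6 = 90.818 km/h.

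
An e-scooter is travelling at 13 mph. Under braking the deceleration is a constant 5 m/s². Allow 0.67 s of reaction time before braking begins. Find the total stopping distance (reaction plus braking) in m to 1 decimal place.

Total stopping distance ≈ 7.3 m

13 mph × 0.44704 = 5.8115 m/s.
Reaction distance = v·t_r = 5.8115 × 0.67 = 3.894 m.
Braking distance = v²/(2a) = 5.8115² / (2 × 5.000) = 33.774 / 10.000 = 3.377 m.
Total = 3.894 + 3.377 = 7.271 m.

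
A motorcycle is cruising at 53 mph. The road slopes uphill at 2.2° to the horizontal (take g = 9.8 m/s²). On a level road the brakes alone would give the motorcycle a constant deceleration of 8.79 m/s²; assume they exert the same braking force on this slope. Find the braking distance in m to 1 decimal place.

Braking distance ≈ 30.6 m

53 mph × 0.44704 = 23.6931 m/s.
Gravity along the uphill slope adds to the braking deceleration: a_eff = 8.790 + 9.8·sin 2.2° = 8.790 + 0.376 = 9.166 m/s².
Braking distance = v²/(2a) = 23.6931² / (2 × 9.166) = 561.363 / 18.332 = 30.622 m.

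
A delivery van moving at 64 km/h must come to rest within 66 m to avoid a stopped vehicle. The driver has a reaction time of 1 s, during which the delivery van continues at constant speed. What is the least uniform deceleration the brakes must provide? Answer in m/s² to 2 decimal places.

64 km/h ÷ 3.6 = 17.7778 m/s.
Distance covered during reaction = 17.7778 × 1 = 17.778 m.
Distance available for braking: 66 − 17.778 = 48.222 m.
v² = 2a·d ⇒ a = v²/(2d) = 17.7778² / (2 × 48.222) = 316.050 / 96.444 = 3.2770 m/s².

Required deceleration ≈ 3.28 m/s²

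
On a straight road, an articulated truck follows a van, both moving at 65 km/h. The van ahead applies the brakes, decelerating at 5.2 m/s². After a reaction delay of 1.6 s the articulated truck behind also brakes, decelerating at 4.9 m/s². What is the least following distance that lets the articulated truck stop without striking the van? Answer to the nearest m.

Minimum gap ≈ 31 m

65 km/h ÷ 3.6 = 18.0556 m/s.
Leader travels v²/(2a_L) = 326.005 / 10.400 = 31.347 m before stopping.
Follower covers v·t_r = 18.0556 × 1.6 = 28.889 m while reacting, then v²/(2a_F) = 326.005 / 9.800 = 33.266 m while braking, for a total of 28.889 + 33.266 = 62.155 m.
Since a_F ≤ a_L and the follower starts braking later, the follower is never slower than the leader, so the closest approach is when both have stopped.
Minimum gap = 62.155 − 31.347 = 30.808 m.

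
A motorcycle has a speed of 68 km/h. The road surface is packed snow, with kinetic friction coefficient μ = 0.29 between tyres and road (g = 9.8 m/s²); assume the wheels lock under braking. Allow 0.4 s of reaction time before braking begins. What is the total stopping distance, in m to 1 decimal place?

Total stopping distance ≈ 70.3 m

68 km/h ÷ 3.6 = 18.8889 m/s.
a = μg = 0.29 × 9.8 = 2.842 m/s².
Reaction distance = v·t_r = 18.8889 × 0.4 = 7.556 m.
Braking distance = v²/(2a) = 18.8889² / (2 × 2.842) = 356.791 / 5.684 = 62.771 m.
Total = 7.556 + 62.771 = 70.327 m.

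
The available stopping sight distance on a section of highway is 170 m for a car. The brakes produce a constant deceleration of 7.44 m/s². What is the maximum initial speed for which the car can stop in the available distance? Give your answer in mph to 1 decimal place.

v²/(2a) = d ⇒ v = √(2 × 7.440 × 170) = √2529.60 = 50.2951 m/s.
50.2951 m/s ÷ 0.44704 = 112.507 mph.

Maximum speed ≈ 112.5 mph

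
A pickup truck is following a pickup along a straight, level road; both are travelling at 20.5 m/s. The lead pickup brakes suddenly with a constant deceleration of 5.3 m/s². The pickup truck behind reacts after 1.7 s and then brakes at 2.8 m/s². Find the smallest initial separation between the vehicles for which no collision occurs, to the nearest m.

Minimum gap ≈ 70 m

Leader travels v²/(2a_L) = 420.250 / 10.600 = 39.646 m before stopping.
Follower covers v·t_r = 20.5000 × 1.7 = 34.850 m while reacting, then v²/(2a_F) = 420.250 / 5.600 = 75.045 m while braking, for a total of 34.850 + 75.045 = 109.895 m.
Since a_F ≤ a_L and the follower starts braking later, the follower is never slower than the leader, so the closest approach is when both have stopped.
Minimum gap = 109.895 − 39.646 = 70.249 m.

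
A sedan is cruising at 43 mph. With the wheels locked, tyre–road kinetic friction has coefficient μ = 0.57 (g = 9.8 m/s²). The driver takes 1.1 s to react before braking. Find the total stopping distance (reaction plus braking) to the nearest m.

43 mph × 0.44704 = 19.2227 m/s.
a = μg = 0.57 × 9.8 = 5.586 m/s².
Reaction distance = v·t_r = 19.2227 × 1.1 = 21.145 m.
Braking distance = v²/(2a) = 19.2227² / (2 × 5.586) = 369.512 / 11.172 = 33.075 m.
Total = 21.145 + 33.075 = 54.220 m.

Total stopping distance ≈ 54 m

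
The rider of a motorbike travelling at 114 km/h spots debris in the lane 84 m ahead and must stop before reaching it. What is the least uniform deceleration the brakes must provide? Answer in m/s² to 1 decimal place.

114 km/h ÷ 3.6 = 31.6667 m/s.
v² = 2a·d ⇒ a = v²/(2d) = 31.6667² / (2 × 84.000) = 1002.780 / 168.000 = 5.9689 m/s².

Required deceleration ≈ 6.0 m/s²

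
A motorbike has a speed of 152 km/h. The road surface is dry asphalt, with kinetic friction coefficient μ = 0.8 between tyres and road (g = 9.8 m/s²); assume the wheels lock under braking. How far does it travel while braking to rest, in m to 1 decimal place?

152 km/h ÷ 3.6 = 42.2222 m/s.
a = μg = 0.8 × 9.8 = 7.840 m/s².
Braking distance = v²/(2a) = 42.2222² / (2 × 7.840) = 1782.714 / 15.680 = 113.693 m.

Braking distance ≈ 113.7 m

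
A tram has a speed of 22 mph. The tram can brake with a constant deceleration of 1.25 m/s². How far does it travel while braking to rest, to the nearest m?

Braking distance ≈ 39 m

22 mph × 0.44704 = 9.8349 m/s.
Braking distance = v²/(2a) = 9.8349² / (2 × 1.250) = 96.725 / 2.500 = 38.690 m.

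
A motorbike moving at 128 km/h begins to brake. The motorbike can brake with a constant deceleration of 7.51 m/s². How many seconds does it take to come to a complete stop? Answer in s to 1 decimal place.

Braking time ≈ 4.7 s

128 km/h ÷ 3.6 = 35.5556 m/s.
Braking time = v/a = 35.5556 / 7.510 = 4.734 s.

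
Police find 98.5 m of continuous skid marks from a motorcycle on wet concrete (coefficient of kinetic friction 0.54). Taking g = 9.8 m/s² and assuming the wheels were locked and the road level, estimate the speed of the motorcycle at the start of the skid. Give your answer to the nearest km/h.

Deceleration a = μg = 0.54 × 9.8 = 5.292 m/s².
v = √(2a·d) = √(2 × 5.292 × 98.5) = √1042.524 = 32.2881 m/s.
= 32.2881 × 3.6 = 116.237 km/h.

Initial speed ≈ 116 km/h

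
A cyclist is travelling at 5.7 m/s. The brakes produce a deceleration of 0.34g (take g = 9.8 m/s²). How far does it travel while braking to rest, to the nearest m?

Braking distance ≈ 5 m

a = 0.34 × 9.8 = 3.332 m/s².
Braking distance = v²/(2a) = 5.7000² / (2 × 3.332) = 32.490 / 6.664 = 4.875 m.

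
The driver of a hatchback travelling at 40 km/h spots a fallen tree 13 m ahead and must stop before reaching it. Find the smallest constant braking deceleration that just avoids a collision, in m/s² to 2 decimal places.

Required deceleration ≈ 4.75 m/s²

40 km/h ÷ 3.6 = 11.1111 m/s.
v² = 2a·d ⇒ a = v²/(2d) = 11.1111² / (2 × 13.000) = 123.457 / 26.000 = 4.7483 m/s².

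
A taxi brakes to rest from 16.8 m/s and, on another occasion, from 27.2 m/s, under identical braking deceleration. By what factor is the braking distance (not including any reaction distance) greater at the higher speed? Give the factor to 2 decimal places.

Factor ≈ 2.62

Braking distance d = v²/(2a), so with a fixed, d ∝ v².
Factor = (27.2/16.8)² = 1.6190² = 2.6212.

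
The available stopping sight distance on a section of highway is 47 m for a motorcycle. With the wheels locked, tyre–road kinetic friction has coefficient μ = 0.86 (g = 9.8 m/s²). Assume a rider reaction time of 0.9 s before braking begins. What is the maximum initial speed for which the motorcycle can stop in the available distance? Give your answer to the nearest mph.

a = μg = 0.86 × 9.8 = 8.428 m/s².
Stopping distance: v·t_r + v²/(2a) = 47 with t_r = 0.9 s and a = 8.428 m/s².
So v² + 15.170 v − 792.23 = 0.
Positive root: v = −a·t_r + √((a·t_r)² + 2a·d) = −7.585 + √(57.532 + 792.23) = 21.5657 m/s.
21.5657 m/s ÷ 0.44704 = 48.241 mph.

Maximum speed ≈ 48 mph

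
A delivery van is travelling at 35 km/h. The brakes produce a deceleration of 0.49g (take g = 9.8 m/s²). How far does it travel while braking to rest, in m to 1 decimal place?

35 km/h ÷ 3.6 = 9.7222 m/s.
a = 0.49 × 9.8 = 4.802 m/s².
Braking distance = v²/(2a) = 9.7222² / (2 × 4.802) = 94.521 / 9.604 = 9.842 m.

Braking distance ≈ 9.8 m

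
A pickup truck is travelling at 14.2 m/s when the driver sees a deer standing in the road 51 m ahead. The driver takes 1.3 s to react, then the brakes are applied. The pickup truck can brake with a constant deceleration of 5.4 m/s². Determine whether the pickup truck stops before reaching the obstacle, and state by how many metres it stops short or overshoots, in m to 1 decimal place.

Reaction distance = 14.2000 × 1.3 = 18.460 m.
Braking distance = v²/(2a) = 201.640 / 10.800 = 18.670 m.
Total stopping distance = 18.460 + 18.670 = 37.130 m, vs 51 m available — it stops with 51 − 37.130 = 13.870 m to spare.

Yes — it stops 13.9 m short of the obstacle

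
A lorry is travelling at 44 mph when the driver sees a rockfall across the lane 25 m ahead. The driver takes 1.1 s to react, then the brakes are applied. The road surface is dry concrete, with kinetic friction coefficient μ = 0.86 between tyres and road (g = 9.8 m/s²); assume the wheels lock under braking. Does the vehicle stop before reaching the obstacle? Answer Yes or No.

44 mph × 0.44704 = 19.6698 m/s.
a = μg = 0.86 × 9.8 = 8.428 m/s².
Reaction distance = 19.6698 × 1.1 = 21.637 m.
Braking distance = v²/(2a) = 386.901 / 16.856 = 22.953 m.
Total stopping distance = 21.637 + 22.953 = 44.590 m, vs 25 m available — it cannot stop in time and overshoots by 44.590 − 25 = 19.590 m.

No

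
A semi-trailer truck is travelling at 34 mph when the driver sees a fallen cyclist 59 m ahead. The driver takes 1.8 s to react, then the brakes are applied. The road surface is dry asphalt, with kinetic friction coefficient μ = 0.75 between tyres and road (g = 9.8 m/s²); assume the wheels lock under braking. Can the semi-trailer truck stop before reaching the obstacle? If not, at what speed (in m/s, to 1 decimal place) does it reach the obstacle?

Yes — it stops about 15.9 m short of the obstacle, so it never reaches it

34 mph × 0.44704 = 15.1994 m/s.
a = μg = 0.75 × 9.8 = 7.350 m/s².
Reaction distance = 15.1994 × 1.8 = 27.359 m.
Braking distance = v²/(2a) = 231.022 / 14.700 = 15.716 m.
Total stopping distance = 27.359 + 15.716 = 43.075 m, vs 59 m available — it stops with 59 − 43.075 = 15.925 m to spare.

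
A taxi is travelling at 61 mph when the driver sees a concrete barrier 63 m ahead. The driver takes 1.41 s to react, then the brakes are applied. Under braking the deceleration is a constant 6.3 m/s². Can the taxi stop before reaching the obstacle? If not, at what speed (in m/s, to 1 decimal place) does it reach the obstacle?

No — it strikes the obstacle at 20.8 m/s

61 mph × 0.44704 = 27.2694 m/s.
Reaction distance = 27.2694 × 1.41 = 38.450 m.
Braking distance needed to stop: v²/(2a) = 743.620 / 12.600 = 59.017 m, so total needed = 38.450 + 59.017 = 97.467 m > 63 m — it cannot stop.
Distance remaining when braking begins: 63 − 38.450 = 24.550 m.
v² = v₀² − 2a·d = 743.620 − 2 × 6.300 × 24.550 = 434.290 m²/s².
v = √434.290 = 20.840 m/s.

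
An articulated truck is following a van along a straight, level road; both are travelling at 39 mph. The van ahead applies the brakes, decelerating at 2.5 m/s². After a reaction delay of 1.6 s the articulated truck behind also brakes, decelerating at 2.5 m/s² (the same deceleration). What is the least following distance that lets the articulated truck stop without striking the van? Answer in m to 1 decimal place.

39 mph × 0.44704 = 17.4346 m/s.
Leader travels v²/(2a_L) = 303.965 / 5.000 = 60.793 m before stopping.
Follower covers v·t_r = 17.4346 × 1.6 = 27.895 m while reacting, then v²/(2a_F) = 303.965 / 5.000 = 60.793 m while braking, for a total of 27.895 + 60.793 = 88.688 m.
Since a_F ≤ a_L and the follower starts braking later, the follower is never slower than the leader, so the closest approach is when both have stopped.
Minimum gap = 88.688 − 60.793 = 27.895 m.

Minimum gap ≈ 27.9 m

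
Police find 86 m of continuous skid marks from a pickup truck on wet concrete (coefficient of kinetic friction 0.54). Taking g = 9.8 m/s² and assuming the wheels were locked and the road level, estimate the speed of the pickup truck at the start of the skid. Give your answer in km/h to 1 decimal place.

Initial speed ≈ 108.6 km/h

Deceleration a = μg = 0.54 × 9.8 = 5.292 m/s².
v = √(2a·d) = √(2 × 5.292 × 86) = √910.224 = 30.1699 m/s.
= 30.1699 × 3.6 = 108.612 km/h.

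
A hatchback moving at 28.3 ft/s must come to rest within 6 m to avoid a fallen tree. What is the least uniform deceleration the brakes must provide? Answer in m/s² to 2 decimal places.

Required deceleration ≈ 6.20 m/s²

28.3 ft/s × 0.3048 = 8.6258 m/s.
v² = 2a·d ⇒ a = v²/(2d) = 8.6258² / (2 × 6.000) = 74.404 / 12.000 = 6.2003 m/s².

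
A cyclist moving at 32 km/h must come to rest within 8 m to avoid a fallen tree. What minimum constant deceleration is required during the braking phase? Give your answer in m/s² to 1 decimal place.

32 km/h ÷ 3.6 = 8.8889 m/s.
v² = 2a·d ⇒ a = v²/(2d) = 8.8889² / (2 × 8.000) = 79.013 / 16.000 = 4.9383 m/s².

Required deceleration ≈ 4.9 m/s²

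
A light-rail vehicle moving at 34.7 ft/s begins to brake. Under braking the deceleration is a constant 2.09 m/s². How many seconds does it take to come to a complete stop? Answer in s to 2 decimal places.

34.7 ft/s × 0.3048 = 10.5766 m/s.
Braking time = v/a = 10.5766 / 2.090 = 5.061 s.

Braking time ≈ 5.06 s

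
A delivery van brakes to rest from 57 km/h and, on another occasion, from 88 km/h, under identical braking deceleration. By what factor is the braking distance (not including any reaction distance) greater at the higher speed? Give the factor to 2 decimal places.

Braking distance d = v²/(2a), so with a fixed, d ∝ v².
Factor = (88/57)² = 1.5439² = 2.3836.

Factor ≈ 2.38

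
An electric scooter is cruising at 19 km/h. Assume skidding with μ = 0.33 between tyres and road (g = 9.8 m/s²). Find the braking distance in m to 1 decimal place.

Braking distance ≈ 4.3 m

19 km/h ÷ 3.6 = 5.2778 m/s.
a = μg = 0.33 × 9.8 = 3.234 m/s².
Braking distance = v²/(2a) = 5.2778² / (2 × 3.234) = 27.855 / 6.468 = 4.307 m.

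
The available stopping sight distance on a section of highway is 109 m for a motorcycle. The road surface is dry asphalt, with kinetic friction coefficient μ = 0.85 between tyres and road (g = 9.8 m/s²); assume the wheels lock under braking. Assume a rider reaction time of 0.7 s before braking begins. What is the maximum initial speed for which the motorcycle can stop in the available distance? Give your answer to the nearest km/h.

Maximum speed ≈ 134 km/h

a = μg = 0.85 × 9.8 = 8.330 m/s².
Stopping distance: v·t_r + v²/(2a) = 109 with t_r = 0.7 s and a = 8.330 m/s².
So v² + 11.662 v − 1815.94 = 0.
Positive root: v = −a·t_r + √((a·t_r)² + 2a·d) = −5.831 + √(34.001 + 1815.94) = 37.1799 m/s.
37.1799 m/s × 3.6 = 133.848 km/h.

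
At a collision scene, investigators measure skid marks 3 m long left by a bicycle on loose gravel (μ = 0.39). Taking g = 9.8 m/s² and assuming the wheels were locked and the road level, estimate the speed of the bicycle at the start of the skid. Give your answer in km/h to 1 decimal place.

Initial speed ≈ 17.2 km/h

Deceleration a = μg = 0.39 × 9.8 = 3.822 m/s².
v = √(2a·d) = √(2 × 3.822 × 3) = √22.932 = 4.7887 m/s.
= 4.7887 × 3.6 = 17.239 km/h.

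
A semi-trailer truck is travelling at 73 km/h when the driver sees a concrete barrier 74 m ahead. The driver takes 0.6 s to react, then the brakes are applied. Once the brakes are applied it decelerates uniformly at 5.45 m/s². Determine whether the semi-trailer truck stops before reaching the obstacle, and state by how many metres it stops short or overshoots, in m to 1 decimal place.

Yes — it stops 24.1 m short of the obstacle

73 km/h ÷ 3.6 = 20.2778 m/s.
Reaction distance = 20.2778 × 0.6 = 12.167 m.
Braking distance = v²/(2a) = 411.189 / 10.900 = 37.724 m.
Total stopping distance = 12.167 + 37.724 = 49.891 m, vs 74 m available — it stops with 74 − 49.891 = 24.109 m to spare.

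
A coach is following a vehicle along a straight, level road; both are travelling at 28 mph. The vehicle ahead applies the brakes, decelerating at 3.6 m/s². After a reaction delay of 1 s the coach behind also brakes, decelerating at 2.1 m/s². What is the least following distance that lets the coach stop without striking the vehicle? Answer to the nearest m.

28 mph × 0.44704 = 12.5171 m/s.
Leader travels v²/(2a_L) = 156.678 / 7.200 = 21.761 m before stopping.
Follower covers v·t_r = 12.5171 × 1 = 12.517 m while reacting, then v²/(2a_F) = 156.678 / 4.200 = 37.304 m while braking, for a total of 12.517 + 37.304 = 49.821 m.
Since a_F ≤ a_L and the follower starts braking later, the follower is never slower than the leader, so the closest approach is when both have stopped.
Minimum gap = 49.821 − 21.761 = 28.060 m.

Minimum gap ≈ 28 m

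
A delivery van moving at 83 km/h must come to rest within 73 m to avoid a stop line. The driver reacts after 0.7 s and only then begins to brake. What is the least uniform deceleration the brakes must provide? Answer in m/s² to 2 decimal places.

Required deceleration ≈ 4.67 m/s²

83 km/h ÷ 3.6 = 23.0556 m/s.
Distance covered during reaction = 23.0556 × 0.7 = 16.139 m.
Distance available for braking: 73 − 16.139 = 56.861 m.
v² = 2a·d ⇒ a = v²/(2d) = 23.0556² / (2 × 56.861) = 531.561 / 113.722 = 4.6742 m/s².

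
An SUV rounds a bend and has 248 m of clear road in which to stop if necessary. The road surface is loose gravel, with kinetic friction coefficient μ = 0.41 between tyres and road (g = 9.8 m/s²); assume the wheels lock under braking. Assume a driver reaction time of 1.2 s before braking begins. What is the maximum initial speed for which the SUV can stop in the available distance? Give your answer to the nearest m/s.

Maximum speed ≈ 40 m/s

a = μg = 0.41 × 9.8 = 4.018 m/s².
Stopping distance: v·t_r + v²/(2a) = 248 with t_r = 1.2 s and a = 4.018 m/s².
So v² + 9.643 v − 1992.93 = 0.
Positive root: v = −a·t_r + √((a·t_r)² + 2a·d) = −4.822 + √(23.252 + 1992.93) = 40.0799 m/s.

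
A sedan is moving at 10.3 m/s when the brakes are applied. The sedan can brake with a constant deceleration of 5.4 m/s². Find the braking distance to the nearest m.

Braking distance = v²/(2a) = 10.3000² / (2 × 5.400) = 106.090 / 10.800 = 9.823 m.

Braking distance ≈ 10 m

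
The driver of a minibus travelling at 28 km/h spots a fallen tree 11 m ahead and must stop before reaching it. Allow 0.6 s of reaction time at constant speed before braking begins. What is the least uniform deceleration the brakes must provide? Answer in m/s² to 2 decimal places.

28 km/h ÷ 3.6 = 7.7778 m/s.
Distance covered during reaction = 7.7778 × 0.6 = 4.667 m.
Distance available for braking: 11 − 4.667 = 6.333 m.
v² = 2a·d ⇒ a = v²/(2d) = 7.7778² / (2 × 6.333) = 60.494 / 12.666 = 4.7761 m/s².

Required deceleration ≈ 4.78 m/s²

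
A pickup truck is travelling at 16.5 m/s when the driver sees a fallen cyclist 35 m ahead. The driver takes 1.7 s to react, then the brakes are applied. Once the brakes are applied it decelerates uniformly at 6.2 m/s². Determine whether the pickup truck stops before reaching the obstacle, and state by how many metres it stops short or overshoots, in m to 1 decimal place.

Reaction distance = 16.5000 × 1.7 = 28.050 m.
Braking distance = v²/(2a) = 272.250 / 12.400 = 21.956 m.
Total stopping distance = 28.050 + 21.956 = 50.006 m, vs 35 m available — it cannot stop in time and overshoots by 50.006 − 35 = 15.006 m.

No — it overshoots by 15.0 m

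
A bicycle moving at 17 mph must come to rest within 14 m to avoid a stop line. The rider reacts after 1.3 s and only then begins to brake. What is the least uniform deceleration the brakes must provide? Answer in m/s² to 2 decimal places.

17 mph × 0.44704 = 7.5997 m/s.
Distance covered during reaction = 7.5997 × 1.3 = 9.880 m.
Distance available for braking: 14 − 9.880 = 4.120 m.
v² = 2a·d ⇒ a = v²/(2d) = 7.5997² / (2 × 4.120) = 57.755 / 8.240 = 7.0091 m/s².

Required deceleration ≈ 7.01 m/s²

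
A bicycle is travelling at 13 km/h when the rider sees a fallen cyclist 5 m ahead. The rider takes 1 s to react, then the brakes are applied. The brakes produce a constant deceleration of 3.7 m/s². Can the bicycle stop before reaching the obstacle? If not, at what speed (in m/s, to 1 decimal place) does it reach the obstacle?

No — it strikes the obstacle at 1.7 m/s

13 km/h ÷ 3.6 = 3.6111 m/s.
Reaction distance = 3.6111 × 1 = 3.611 m.
Braking distance needed to stop: v²/(2a) = 13.040 / 7.400 = 1.762 m, so total needed = 3.611 + 1.762 = 5.373 m > 5 m — it cannot stop.
Distance remaining when braking begins: 5 − 3.611 = 1.389 m.
v² = v₀² − 2a·d = 13.040 − 2 × 3.700 × 1.389 = 2.761 m²/s².
v = √2.761 = 1.662 m/s.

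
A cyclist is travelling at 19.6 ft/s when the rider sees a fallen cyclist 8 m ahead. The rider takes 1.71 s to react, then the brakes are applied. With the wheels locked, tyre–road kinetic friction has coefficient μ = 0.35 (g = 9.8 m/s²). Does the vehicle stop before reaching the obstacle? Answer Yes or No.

19.6 ft/s × 0.3048 = 5.9741 m/s.
a = μg = 0.35 × 9.8 = 3.430 m/s².
Reaction distance = 5.9741 × 1.71 = 10.216 m.
Braking distance = v²/(2a) = 35.690 / 6.860 = 5.203 m.
Total stopping distance = 10.216 + 5.203 = 15.419 m, vs 8 m available — it cannot stop in time and overshoots by 15.419 − 8 = 7.419 m.

No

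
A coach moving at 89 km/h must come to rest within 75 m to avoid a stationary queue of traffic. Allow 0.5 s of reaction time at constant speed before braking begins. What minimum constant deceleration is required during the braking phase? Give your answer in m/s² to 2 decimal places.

Required deceleration ≈ 4.88 m/s²

89 km/h ÷ 3.6 = 24.7222 m/s.
Distance covered during reaction = 24.7222 × 0.5 = 12.361 m.
Distance available for braking: 75 − 12.361 = 62.639 m.
v² = 2a·d ⇒ a = v²/(2d) = 24.7222² / (2 × 62.639) = 611.187 / 125.278 = 4.8786 m/s².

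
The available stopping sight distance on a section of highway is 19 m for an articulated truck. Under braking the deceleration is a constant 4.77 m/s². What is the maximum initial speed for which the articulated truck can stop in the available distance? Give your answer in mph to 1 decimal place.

Maximum speed ≈ 30.1 mph

v²/(2a) = d ⇒ v = √(2 × 4.770 × 19) = √181.26 = 13.4633 m/s.
13.4633 m/s ÷ 0.44704 = 30.117 mph.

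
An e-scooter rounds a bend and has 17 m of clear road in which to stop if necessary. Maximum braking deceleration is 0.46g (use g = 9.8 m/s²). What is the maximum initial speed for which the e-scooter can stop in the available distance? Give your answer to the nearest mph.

a = 0.46 × 9.8 = 4.508 m/s².
v²/(2a) = d ⇒ v = √(2 × 4.508 × 17) = √153.27 = 12.3802 m/s.
12.3802 m/s ÷ 0.44704 = 27.694 mph.

Maximum speed ≈ 28 mph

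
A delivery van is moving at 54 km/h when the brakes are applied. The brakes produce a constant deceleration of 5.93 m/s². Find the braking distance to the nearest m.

54 km/h ÷ 3.6 = 15.0000 m/s.
Braking distance = v²/(2a) = 15.0000² / (2 × 5.930) = 225.000 / 11.860 = 18.971 m.

Braking distance ≈ 19 m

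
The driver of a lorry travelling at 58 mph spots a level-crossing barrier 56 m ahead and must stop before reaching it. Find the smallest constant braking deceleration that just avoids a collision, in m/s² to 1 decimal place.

58 mph × 0.44704 = 25.9283 m/s.
v² = 2a·d ⇒ a = v²/(2d) = 25.9283² / (2 × 56.000) = 672.277 / 112.000 = 6.0025 m/s².

Required deceleration ≈ 6.0 m/s²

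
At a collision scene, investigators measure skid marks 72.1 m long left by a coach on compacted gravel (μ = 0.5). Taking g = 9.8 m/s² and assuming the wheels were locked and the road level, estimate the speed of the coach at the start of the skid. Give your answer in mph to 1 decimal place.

Initial speed ≈ 59.5 mph

Deceleration a = μg = 0.5 × 9.8 = 4.900 m/s².
v = √(2a·d) = √(2 × 4.900 × 72.1) = √706.580 = 26.5816 m/s.
= 26.5816 ÷ 0.44704 = 59.461 mph.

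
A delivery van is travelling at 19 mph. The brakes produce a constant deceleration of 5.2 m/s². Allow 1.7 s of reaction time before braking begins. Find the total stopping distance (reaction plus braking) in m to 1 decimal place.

Total stopping distance ≈ 21.4 m

19 mph × 0.44704 = 8.4938 m/s.
Reaction distance = v·t_r = 8.4938 × 1.7 = 14.439 m.
Braking distance = v²/(2a) = 8.4938² / (2 × 5.200) = 72.145 / 10.400 = 6.937 m.
Total = 14.439 + 6.937 = 21.376 m.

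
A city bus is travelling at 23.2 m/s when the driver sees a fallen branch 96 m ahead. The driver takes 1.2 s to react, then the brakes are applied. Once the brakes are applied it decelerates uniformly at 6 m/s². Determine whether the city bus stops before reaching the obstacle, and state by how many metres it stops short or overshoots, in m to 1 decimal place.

Reaction distance = 23.2000 × 1.2 = 27.840 m.
Braking distance = v²/(2a) = 538.240 / 12.000 = 44.853 m.
Total stopping distance = 27.840 + 44.853 = 72.693 m, vs 96 m available — it stops with 96 − 72.693 = 23.307 m to spare.

Yes — it stops 23.3 m short of the obstacle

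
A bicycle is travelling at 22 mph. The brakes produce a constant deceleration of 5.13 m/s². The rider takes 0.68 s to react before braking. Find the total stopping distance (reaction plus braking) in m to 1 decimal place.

Total stopping distance ≈ 16.1 m

22 mph × 0.44704 = 9.8349 m/s.
Reaction distance = v·t_r = 9.8349 × 0.68 = 6.688 m.
Braking distance = v²/(2a) = 9.8349² / (2 × 5.130) = 96.725 / 10.260 = 9.427 m.
Total = 6.688 + 9.427 = 16.115 m.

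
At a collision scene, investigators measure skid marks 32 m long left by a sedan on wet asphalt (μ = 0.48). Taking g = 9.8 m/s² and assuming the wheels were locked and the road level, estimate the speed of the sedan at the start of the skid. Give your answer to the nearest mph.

Initial speed ≈ 39 mph

Deceleration a = μg = 0.48 × 9.8 = 4.704 m/s².
v = √(2a·d) = √(2 × 4.704 × 32) = √301.056 = 17.3510 m/s.
= 17.3510 ÷ 0.44704 = 38.813 mph.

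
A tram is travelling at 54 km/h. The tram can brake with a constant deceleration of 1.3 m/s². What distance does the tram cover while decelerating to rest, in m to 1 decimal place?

54 km/h ÷ 3.6 = 15.0000 m/s.
Braking distance = v²/(2a) = 15.0000² / (2 × 1.300) = 225.000 / 2.600 = 86.538 m.

Braking distance ≈ 86.5 m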